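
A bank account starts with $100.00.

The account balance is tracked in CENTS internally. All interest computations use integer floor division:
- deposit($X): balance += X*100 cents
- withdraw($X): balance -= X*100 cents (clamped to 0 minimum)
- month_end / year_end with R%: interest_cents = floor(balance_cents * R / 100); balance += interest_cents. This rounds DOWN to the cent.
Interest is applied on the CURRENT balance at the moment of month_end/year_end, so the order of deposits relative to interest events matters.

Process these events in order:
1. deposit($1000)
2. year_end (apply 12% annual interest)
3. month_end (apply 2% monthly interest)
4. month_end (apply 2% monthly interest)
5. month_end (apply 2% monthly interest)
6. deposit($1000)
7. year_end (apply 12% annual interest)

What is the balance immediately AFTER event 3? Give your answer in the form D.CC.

After 1 (deposit($1000)): balance=$1100.00 total_interest=$0.00
After 2 (year_end (apply 12% annual interest)): balance=$1232.00 total_interest=$132.00
After 3 (month_end (apply 2% monthly interest)): balance=$1256.64 total_interest=$156.64

Answer: 1256.64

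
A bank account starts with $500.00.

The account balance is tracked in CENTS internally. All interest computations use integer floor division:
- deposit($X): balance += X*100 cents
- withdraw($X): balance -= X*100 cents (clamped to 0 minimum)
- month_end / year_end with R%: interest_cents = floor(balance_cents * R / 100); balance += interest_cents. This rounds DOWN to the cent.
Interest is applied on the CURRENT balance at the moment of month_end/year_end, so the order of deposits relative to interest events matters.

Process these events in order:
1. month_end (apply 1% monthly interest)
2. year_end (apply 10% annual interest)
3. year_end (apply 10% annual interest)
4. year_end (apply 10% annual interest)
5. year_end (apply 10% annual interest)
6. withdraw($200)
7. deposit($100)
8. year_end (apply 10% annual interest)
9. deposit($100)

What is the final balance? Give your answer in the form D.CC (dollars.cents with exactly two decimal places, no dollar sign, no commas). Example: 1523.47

After 1 (month_end (apply 1% monthly interest)): balance=$505.00 total_interest=$5.00
After 2 (year_end (apply 10% annual interest)): balance=$555.50 total_interest=$55.50
After 3 (year_end (apply 10% annual interest)): balance=$611.05 total_interest=$111.05
After 4 (year_end (apply 10% annual interest)): balance=$672.15 total_interest=$172.15
After 5 (year_end (apply 10% annual interest)): balance=$739.36 total_interest=$239.36
After 6 (withdraw($200)): balance=$539.36 total_interest=$239.36
After 7 (deposit($100)): balance=$639.36 total_interest=$239.36
After 8 (year_end (apply 10% annual interest)): balance=$703.29 total_interest=$303.29
After 9 (deposit($100)): balance=$803.29 total_interest=$303.29

Answer: 803.29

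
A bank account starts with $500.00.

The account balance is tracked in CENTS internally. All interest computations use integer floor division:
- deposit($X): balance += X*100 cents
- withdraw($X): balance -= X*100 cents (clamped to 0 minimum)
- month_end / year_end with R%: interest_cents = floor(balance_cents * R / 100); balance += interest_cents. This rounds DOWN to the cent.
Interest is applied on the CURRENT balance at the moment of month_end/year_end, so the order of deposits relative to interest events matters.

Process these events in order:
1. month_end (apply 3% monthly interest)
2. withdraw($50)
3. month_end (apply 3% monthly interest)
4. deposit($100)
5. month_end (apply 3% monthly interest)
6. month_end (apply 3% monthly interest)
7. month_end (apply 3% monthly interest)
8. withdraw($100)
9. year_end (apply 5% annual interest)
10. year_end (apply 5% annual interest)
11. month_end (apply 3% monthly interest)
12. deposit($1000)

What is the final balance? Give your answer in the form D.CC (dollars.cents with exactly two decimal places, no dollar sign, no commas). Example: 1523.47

Answer: 1604.81

Derivation:
After 1 (month_end (apply 3% monthly interest)): balance=$515.00 total_interest=$15.00
After 2 (withdraw($50)): balance=$465.00 total_interest=$15.00
After 3 (month_end (apply 3% monthly interest)): balance=$478.95 total_interest=$28.95
After 4 (deposit($100)): balance=$578.95 total_interest=$28.95
After 5 (month_end (apply 3% monthly interest)): balance=$596.31 total_interest=$46.31
After 6 (month_end (apply 3% monthly interest)): balance=$614.19 total_interest=$64.19
After 7 (month_end (apply 3% monthly interest)): balance=$632.61 total_interest=$82.61
After 8 (withdraw($100)): balance=$532.61 total_interest=$82.61
After 9 (year_end (apply 5% annual interest)): balance=$559.24 total_interest=$109.24
After 10 (year_end (apply 5% annual interest)): balance=$587.20 total_interest=$137.20
After 11 (month_end (apply 3% monthly interest)): balance=$604.81 total_interest=$154.81
After 12 (deposit($1000)): balance=$1604.81 total_interest=$154.81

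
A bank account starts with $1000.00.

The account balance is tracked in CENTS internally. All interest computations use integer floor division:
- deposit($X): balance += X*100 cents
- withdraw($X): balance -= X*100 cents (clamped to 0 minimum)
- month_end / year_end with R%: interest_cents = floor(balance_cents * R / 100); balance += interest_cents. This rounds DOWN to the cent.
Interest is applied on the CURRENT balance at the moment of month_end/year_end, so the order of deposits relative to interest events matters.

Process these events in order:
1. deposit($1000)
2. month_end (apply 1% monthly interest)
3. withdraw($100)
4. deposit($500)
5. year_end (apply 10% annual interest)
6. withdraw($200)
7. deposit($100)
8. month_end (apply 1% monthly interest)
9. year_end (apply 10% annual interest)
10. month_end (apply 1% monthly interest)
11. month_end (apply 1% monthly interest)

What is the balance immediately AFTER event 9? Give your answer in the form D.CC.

Answer: 2846.38

Derivation:
After 1 (deposit($1000)): balance=$2000.00 total_interest=$0.00
After 2 (month_end (apply 1% monthly interest)): balance=$2020.00 total_interest=$20.00
After 3 (withdraw($100)): balance=$1920.00 total_interest=$20.00
After 4 (deposit($500)): balance=$2420.00 total_interest=$20.00
After 5 (year_end (apply 10% annual interest)): balance=$2662.00 total_interest=$262.00
After 6 (withdraw($200)): balance=$2462.00 total_interest=$262.00
After 7 (deposit($100)): balance=$2562.00 total_interest=$262.00
After 8 (month_end (apply 1% monthly interest)): balance=$2587.62 total_interest=$287.62
After 9 (year_end (apply 10% annual interest)): balance=$2846.38 total_interest=$546.38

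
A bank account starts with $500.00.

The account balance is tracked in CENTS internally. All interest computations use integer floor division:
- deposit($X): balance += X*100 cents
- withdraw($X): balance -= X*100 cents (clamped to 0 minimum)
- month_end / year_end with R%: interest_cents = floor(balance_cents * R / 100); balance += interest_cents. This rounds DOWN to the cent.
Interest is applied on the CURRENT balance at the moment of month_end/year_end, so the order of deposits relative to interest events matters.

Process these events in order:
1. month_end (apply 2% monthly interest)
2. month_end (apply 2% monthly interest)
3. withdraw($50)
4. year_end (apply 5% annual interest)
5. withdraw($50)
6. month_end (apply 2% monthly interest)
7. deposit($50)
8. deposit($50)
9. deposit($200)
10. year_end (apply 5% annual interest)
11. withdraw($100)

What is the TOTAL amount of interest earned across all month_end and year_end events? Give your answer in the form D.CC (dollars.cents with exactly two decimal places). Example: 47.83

After 1 (month_end (apply 2% monthly interest)): balance=$510.00 total_interest=$10.00
After 2 (month_end (apply 2% monthly interest)): balance=$520.20 total_interest=$20.20
After 3 (withdraw($50)): balance=$470.20 total_interest=$20.20
After 4 (year_end (apply 5% annual interest)): balance=$493.71 total_interest=$43.71
After 5 (withdraw($50)): balance=$443.71 total_interest=$43.71
After 6 (month_end (apply 2% monthly interest)): balance=$452.58 total_interest=$52.58
After 7 (deposit($50)): balance=$502.58 total_interest=$52.58
After 8 (deposit($50)): balance=$552.58 total_interest=$52.58
After 9 (deposit($200)): balance=$752.58 total_interest=$52.58
After 10 (year_end (apply 5% annual interest)): balance=$790.20 total_interest=$90.20
After 11 (withdraw($100)): balance=$690.20 total_interest=$90.20

Answer: 90.20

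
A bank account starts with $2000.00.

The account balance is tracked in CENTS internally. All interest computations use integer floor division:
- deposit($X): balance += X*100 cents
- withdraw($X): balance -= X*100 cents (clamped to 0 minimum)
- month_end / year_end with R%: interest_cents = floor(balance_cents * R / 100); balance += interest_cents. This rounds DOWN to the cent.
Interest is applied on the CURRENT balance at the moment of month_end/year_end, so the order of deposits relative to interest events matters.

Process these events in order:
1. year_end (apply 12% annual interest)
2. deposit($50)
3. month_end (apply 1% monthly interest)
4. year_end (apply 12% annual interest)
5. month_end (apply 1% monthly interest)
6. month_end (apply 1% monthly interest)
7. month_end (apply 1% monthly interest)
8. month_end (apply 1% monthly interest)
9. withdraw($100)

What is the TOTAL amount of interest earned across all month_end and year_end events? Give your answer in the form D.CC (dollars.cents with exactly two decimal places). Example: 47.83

After 1 (year_end (apply 12% annual interest)): balance=$2240.00 total_interest=$240.00
After 2 (deposit($50)): balance=$2290.00 total_interest=$240.00
After 3 (month_end (apply 1% monthly interest)): balance=$2312.90 total_interest=$262.90
After 4 (year_end (apply 12% annual interest)): balance=$2590.44 total_interest=$540.44
After 5 (month_end (apply 1% monthly interest)): balance=$2616.34 total_interest=$566.34
After 6 (month_end (apply 1% monthly interest)): balance=$2642.50 total_interest=$592.50
After 7 (month_end (apply 1% monthly interest)): balance=$2668.92 total_interest=$618.92
After 8 (month_end (apply 1% monthly interest)): balance=$2695.60 total_interest=$645.60
After 9 (withdraw($100)): balance=$2595.60 total_interest=$645.60

Answer: 645.60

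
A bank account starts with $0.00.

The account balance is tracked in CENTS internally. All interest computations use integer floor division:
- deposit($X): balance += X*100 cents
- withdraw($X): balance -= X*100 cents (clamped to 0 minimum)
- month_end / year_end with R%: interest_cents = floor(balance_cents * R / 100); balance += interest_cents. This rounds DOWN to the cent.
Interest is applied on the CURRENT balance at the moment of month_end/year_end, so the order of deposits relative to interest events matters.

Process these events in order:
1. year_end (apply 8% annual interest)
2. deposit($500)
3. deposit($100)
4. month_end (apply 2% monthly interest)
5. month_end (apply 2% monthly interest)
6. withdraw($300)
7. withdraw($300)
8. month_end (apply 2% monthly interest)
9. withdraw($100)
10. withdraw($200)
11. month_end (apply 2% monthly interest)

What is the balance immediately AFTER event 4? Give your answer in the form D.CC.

After 1 (year_end (apply 8% annual interest)): balance=$0.00 total_interest=$0.00
After 2 (deposit($500)): balance=$500.00 total_interest=$0.00
After 3 (deposit($100)): balance=$600.00 total_interest=$0.00
After 4 (month_end (apply 2% monthly interest)): balance=$612.00 total_interest=$12.00

Answer: 612.00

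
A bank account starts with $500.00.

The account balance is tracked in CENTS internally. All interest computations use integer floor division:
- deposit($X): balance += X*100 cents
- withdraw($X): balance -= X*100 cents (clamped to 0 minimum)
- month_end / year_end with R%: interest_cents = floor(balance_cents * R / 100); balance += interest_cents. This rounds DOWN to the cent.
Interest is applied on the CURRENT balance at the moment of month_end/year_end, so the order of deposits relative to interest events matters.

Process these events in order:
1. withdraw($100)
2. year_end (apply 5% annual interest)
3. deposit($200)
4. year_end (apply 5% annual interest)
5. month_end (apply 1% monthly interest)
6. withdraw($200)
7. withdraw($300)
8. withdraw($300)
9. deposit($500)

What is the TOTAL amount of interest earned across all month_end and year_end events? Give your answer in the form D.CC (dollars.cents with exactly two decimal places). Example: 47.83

Answer: 57.51

Derivation:
After 1 (withdraw($100)): balance=$400.00 total_interest=$0.00
After 2 (year_end (apply 5% annual interest)): balance=$420.00 total_interest=$20.00
After 3 (deposit($200)): balance=$620.00 total_interest=$20.00
After 4 (year_end (apply 5% annual interest)): balance=$651.00 total_interest=$51.00
After 5 (month_end (apply 1% monthly interest)): balance=$657.51 total_interest=$57.51
After 6 (withdraw($200)): balance=$457.51 total_interest=$57.51
After 7 (withdraw($300)): balance=$157.51 total_interest=$57.51
After 8 (withdraw($300)): balance=$0.00 total_interest=$57.51
After 9 (deposit($500)): balance=$500.00 total_interest=$57.51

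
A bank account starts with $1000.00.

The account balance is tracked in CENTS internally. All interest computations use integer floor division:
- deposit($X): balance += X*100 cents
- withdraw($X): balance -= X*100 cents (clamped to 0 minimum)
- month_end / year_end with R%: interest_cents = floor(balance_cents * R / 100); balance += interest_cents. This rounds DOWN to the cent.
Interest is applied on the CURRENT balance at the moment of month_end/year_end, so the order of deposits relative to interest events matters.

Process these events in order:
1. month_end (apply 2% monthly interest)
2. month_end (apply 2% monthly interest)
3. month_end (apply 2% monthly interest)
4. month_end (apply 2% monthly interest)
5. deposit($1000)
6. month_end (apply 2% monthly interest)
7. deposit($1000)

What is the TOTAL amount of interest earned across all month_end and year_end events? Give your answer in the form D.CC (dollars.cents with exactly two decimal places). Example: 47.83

After 1 (month_end (apply 2% monthly interest)): balance=$1020.00 total_interest=$20.00
After 2 (month_end (apply 2% monthly interest)): balance=$1040.40 total_interest=$40.40
After 3 (month_end (apply 2% monthly interest)): balance=$1061.20 total_interest=$61.20
After 4 (month_end (apply 2% monthly interest)): balance=$1082.42 total_interest=$82.42
After 5 (deposit($1000)): balance=$2082.42 total_interest=$82.42
After 6 (month_end (apply 2% monthly interest)): balance=$2124.06 total_interest=$124.06
After 7 (deposit($1000)): balance=$3124.06 total_interest=$124.06

Answer: 124.06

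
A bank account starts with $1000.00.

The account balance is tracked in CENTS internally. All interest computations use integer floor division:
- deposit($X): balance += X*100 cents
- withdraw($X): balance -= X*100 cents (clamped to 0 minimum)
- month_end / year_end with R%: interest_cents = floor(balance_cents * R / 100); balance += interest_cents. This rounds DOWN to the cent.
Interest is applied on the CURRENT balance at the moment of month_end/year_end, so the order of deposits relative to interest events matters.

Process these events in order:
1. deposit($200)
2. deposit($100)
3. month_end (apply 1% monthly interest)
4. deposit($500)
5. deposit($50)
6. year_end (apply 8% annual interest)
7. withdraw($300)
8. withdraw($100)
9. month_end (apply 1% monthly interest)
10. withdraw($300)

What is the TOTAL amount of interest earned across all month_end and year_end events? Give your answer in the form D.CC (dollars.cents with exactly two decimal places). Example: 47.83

After 1 (deposit($200)): balance=$1200.00 total_interest=$0.00
After 2 (deposit($100)): balance=$1300.00 total_interest=$0.00
After 3 (month_end (apply 1% monthly interest)): balance=$1313.00 total_interest=$13.00
After 4 (deposit($500)): balance=$1813.00 total_interest=$13.00
After 5 (deposit($50)): balance=$1863.00 total_interest=$13.00
After 6 (year_end (apply 8% annual interest)): balance=$2012.04 total_interest=$162.04
After 7 (withdraw($300)): balance=$1712.04 total_interest=$162.04
After 8 (withdraw($100)): balance=$1612.04 total_interest=$162.04
After 9 (month_end (apply 1% monthly interest)): balance=$1628.16 total_interest=$178.16
After 10 (withdraw($300)): balance=$1328.16 total_interest=$178.16

Answer: 178.16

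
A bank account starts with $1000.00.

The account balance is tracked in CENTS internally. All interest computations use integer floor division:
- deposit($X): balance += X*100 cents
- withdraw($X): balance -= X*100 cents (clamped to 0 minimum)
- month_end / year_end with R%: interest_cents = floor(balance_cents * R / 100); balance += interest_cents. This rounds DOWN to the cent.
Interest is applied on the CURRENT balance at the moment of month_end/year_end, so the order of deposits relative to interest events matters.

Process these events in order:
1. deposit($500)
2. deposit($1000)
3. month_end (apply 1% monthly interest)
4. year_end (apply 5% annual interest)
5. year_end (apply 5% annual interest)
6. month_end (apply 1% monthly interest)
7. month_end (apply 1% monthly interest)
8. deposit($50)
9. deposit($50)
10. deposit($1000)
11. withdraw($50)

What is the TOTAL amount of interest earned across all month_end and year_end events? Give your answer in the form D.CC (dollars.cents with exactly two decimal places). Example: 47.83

Answer: 339.75

Derivation:
After 1 (deposit($500)): balance=$1500.00 total_interest=$0.00
After 2 (deposit($1000)): balance=$2500.00 total_interest=$0.00
After 3 (month_end (apply 1% monthly interest)): balance=$2525.00 total_interest=$25.00
After 4 (year_end (apply 5% annual interest)): balance=$2651.25 total_interest=$151.25
After 5 (year_end (apply 5% annual interest)): balance=$2783.81 total_interest=$283.81
After 6 (month_end (apply 1% monthly interest)): balance=$2811.64 total_interest=$311.64
After 7 (month_end (apply 1% monthly interest)): balance=$2839.75 total_interest=$339.75
After 8 (deposit($50)): balance=$2889.75 total_interest=$339.75
After 9 (deposit($50)): balance=$2939.75 total_interest=$339.75
After 10 (deposit($1000)): balance=$3939.75 total_interest=$339.75
After 11 (withdraw($50)): balance=$3889.75 total_interest=$339.75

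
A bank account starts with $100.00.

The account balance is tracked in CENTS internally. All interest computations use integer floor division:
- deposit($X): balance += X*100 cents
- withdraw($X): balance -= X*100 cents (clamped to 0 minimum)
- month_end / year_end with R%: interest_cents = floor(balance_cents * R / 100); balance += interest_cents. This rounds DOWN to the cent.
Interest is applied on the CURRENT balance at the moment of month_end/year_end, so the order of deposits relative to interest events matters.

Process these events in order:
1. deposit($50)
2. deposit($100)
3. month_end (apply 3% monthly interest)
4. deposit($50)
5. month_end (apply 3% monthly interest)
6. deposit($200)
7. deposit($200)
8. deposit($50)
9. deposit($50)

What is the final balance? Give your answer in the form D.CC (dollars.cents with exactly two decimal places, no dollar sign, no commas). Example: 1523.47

After 1 (deposit($50)): balance=$150.00 total_interest=$0.00
After 2 (deposit($100)): balance=$250.00 total_interest=$0.00
After 3 (month_end (apply 3% monthly interest)): balance=$257.50 total_interest=$7.50
After 4 (deposit($50)): balance=$307.50 total_interest=$7.50
After 5 (month_end (apply 3% monthly interest)): balance=$316.72 total_interest=$16.72
After 6 (deposit($200)): balance=$516.72 total_interest=$16.72
After 7 (deposit($200)): balance=$716.72 total_interest=$16.72
After 8 (deposit($50)): balance=$766.72 total_interest=$16.72
After 9 (deposit($50)): balance=$816.72 total_interest=$16.72

Answer: 816.72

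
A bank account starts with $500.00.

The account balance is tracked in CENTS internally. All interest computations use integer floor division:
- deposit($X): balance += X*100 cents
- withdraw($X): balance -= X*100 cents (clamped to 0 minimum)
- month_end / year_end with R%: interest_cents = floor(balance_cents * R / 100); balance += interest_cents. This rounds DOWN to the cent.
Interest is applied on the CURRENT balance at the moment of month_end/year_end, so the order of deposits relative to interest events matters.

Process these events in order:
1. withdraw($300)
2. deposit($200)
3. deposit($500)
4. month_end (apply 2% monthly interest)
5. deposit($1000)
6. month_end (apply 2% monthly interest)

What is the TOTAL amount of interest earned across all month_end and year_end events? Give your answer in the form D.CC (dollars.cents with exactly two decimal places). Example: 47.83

Answer: 56.36

Derivation:
After 1 (withdraw($300)): balance=$200.00 total_interest=$0.00
After 2 (deposit($200)): balance=$400.00 total_interest=$0.00
After 3 (deposit($500)): balance=$900.00 total_interest=$0.00
After 4 (month_end (apply 2% monthly interest)): balance=$918.00 total_interest=$18.00
After 5 (deposit($1000)): balance=$1918.00 total_interest=$18.00
After 6 (month_end (apply 2% monthly interest)): balance=$1956.36 total_interest=$56.36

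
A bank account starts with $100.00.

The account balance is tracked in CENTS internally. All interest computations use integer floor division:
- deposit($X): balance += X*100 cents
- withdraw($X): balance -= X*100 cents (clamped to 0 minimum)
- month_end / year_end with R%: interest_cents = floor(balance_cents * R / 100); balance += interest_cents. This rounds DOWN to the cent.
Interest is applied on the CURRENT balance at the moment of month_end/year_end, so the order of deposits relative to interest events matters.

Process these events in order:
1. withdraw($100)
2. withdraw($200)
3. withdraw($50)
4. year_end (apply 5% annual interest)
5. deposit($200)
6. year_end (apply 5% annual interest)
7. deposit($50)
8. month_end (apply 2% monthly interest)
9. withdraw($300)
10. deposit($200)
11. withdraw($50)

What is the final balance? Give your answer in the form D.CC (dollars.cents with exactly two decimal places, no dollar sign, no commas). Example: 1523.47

After 1 (withdraw($100)): balance=$0.00 total_interest=$0.00
After 2 (withdraw($200)): balance=$0.00 total_interest=$0.00
After 3 (withdraw($50)): balance=$0.00 total_interest=$0.00
After 4 (year_end (apply 5% annual interest)): balance=$0.00 total_interest=$0.00
After 5 (deposit($200)): balance=$200.00 total_interest=$0.00
After 6 (year_end (apply 5% annual interest)): balance=$210.00 total_interest=$10.00
After 7 (deposit($50)): balance=$260.00 total_interest=$10.00
After 8 (month_end (apply 2% monthly interest)): balance=$265.20 total_interest=$15.20
After 9 (withdraw($300)): balance=$0.00 total_interest=$15.20
After 10 (deposit($200)): balance=$200.00 total_interest=$15.20
After 11 (withdraw($50)): balance=$150.00 total_interest=$15.20

Answer: 150.00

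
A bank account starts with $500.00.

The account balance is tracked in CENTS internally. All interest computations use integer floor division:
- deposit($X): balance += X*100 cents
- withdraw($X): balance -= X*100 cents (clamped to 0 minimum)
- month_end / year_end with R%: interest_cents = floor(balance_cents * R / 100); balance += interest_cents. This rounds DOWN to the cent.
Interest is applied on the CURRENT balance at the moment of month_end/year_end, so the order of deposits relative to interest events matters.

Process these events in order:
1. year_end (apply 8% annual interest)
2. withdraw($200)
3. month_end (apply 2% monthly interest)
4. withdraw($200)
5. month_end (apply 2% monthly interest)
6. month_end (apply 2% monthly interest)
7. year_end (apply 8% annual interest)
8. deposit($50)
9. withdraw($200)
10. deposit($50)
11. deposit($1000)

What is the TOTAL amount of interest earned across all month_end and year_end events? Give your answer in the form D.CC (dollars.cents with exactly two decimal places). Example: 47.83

After 1 (year_end (apply 8% annual interest)): balance=$540.00 total_interest=$40.00
After 2 (withdraw($200)): balance=$340.00 total_interest=$40.00
After 3 (month_end (apply 2% monthly interest)): balance=$346.80 total_interest=$46.80
After 4 (withdraw($200)): balance=$146.80 total_interest=$46.80
After 5 (month_end (apply 2% monthly interest)): balance=$149.73 total_interest=$49.73
After 6 (month_end (apply 2% monthly interest)): balance=$152.72 total_interest=$52.72
After 7 (year_end (apply 8% annual interest)): balance=$164.93 total_interest=$64.93
After 8 (deposit($50)): balance=$214.93 total_interest=$64.93
After 9 (withdraw($200)): balance=$14.93 total_interest=$64.93
After 10 (deposit($50)): balance=$64.93 total_interest=$64.93
After 11 (deposit($1000)): balance=$1064.93 total_interest=$64.93

Answer: 64.93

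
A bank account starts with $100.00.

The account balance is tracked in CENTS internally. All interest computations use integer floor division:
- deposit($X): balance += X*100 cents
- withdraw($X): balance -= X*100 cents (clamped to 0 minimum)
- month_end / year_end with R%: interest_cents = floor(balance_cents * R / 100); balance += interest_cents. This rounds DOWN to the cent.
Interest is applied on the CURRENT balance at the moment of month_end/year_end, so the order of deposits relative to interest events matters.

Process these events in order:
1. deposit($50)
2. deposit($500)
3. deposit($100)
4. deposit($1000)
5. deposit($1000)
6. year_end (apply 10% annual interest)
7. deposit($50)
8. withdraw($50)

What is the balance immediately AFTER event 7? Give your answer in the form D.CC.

After 1 (deposit($50)): balance=$150.00 total_interest=$0.00
After 2 (deposit($500)): balance=$650.00 total_interest=$0.00
After 3 (deposit($100)): balance=$750.00 total_interest=$0.00
After 4 (deposit($1000)): balance=$1750.00 total_interest=$0.00
After 5 (deposit($1000)): balance=$2750.00 total_interest=$0.00
After 6 (year_end (apply 10% annual interest)): balance=$3025.00 total_interest=$275.00
After 7 (deposit($50)): balance=$3075.00 total_interest=$275.00

Answer: 3075.00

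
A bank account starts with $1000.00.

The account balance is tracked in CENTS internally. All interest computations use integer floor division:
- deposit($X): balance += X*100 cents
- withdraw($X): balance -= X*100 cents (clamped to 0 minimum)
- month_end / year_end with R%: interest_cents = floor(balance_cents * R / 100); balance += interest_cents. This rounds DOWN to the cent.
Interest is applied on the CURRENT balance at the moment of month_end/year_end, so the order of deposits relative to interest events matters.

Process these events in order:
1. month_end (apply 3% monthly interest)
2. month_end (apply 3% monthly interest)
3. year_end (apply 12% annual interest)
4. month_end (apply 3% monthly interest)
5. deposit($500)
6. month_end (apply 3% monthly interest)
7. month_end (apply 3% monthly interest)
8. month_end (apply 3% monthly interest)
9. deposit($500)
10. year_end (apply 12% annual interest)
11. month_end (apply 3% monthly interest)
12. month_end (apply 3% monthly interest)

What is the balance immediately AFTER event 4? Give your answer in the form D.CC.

Answer: 1223.84

Derivation:
After 1 (month_end (apply 3% monthly interest)): balance=$1030.00 total_interest=$30.00
After 2 (month_end (apply 3% monthly interest)): balance=$1060.90 total_interest=$60.90
After 3 (year_end (apply 12% annual interest)): balance=$1188.20 total_interest=$188.20
After 4 (month_end (apply 3% monthly interest)): balance=$1223.84 total_interest=$223.84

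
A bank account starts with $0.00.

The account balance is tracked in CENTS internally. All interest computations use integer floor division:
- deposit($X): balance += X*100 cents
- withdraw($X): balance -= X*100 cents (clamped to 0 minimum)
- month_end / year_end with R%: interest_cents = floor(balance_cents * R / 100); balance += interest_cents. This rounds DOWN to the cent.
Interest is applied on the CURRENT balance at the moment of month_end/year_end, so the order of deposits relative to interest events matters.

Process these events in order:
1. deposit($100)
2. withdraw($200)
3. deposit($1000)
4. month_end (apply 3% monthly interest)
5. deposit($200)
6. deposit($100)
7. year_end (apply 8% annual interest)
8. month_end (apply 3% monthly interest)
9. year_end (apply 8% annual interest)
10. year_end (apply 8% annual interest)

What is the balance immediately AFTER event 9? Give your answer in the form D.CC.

Answer: 1597.84

Derivation:
After 1 (deposit($100)): balance=$100.00 total_interest=$0.00
After 2 (withdraw($200)): balance=$0.00 total_interest=$0.00
After 3 (deposit($1000)): balance=$1000.00 total_interest=$0.00
After 4 (month_end (apply 3% monthly interest)): balance=$1030.00 total_interest=$30.00
After 5 (deposit($200)): balance=$1230.00 total_interest=$30.00
After 6 (deposit($100)): balance=$1330.00 total_interest=$30.00
After 7 (year_end (apply 8% annual interest)): balance=$1436.40 total_interest=$136.40
After 8 (month_end (apply 3% monthly interest)): balance=$1479.49 total_interest=$179.49
After 9 (year_end (apply 8% annual interest)): balance=$1597.84 total_interest=$297.84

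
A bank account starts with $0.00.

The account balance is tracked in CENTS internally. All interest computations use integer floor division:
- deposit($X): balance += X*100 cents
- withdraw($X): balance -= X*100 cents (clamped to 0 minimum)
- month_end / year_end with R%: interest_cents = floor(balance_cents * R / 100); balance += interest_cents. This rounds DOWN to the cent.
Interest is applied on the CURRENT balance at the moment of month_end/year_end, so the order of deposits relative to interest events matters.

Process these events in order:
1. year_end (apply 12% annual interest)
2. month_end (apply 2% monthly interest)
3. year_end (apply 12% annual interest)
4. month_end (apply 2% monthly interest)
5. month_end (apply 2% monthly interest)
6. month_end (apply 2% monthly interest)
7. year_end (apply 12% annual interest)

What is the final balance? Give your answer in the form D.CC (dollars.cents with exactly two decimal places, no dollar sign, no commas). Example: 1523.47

After 1 (year_end (apply 12% annual interest)): balance=$0.00 total_interest=$0.00
After 2 (month_end (apply 2% monthly interest)): balance=$0.00 total_interest=$0.00
After 3 (year_end (apply 12% annual interest)): balance=$0.00 total_interest=$0.00
After 4 (month_end (apply 2% monthly interest)): balance=$0.00 total_interest=$0.00
After 5 (month_end (apply 2% monthly interest)): balance=$0.00 total_interest=$0.00
After 6 (month_end (apply 2% monthly interest)): balance=$0.00 total_interest=$0.00
After 7 (year_end (apply 12% annual interest)): balance=$0.00 total_interest=$0.00

Answer: 0.00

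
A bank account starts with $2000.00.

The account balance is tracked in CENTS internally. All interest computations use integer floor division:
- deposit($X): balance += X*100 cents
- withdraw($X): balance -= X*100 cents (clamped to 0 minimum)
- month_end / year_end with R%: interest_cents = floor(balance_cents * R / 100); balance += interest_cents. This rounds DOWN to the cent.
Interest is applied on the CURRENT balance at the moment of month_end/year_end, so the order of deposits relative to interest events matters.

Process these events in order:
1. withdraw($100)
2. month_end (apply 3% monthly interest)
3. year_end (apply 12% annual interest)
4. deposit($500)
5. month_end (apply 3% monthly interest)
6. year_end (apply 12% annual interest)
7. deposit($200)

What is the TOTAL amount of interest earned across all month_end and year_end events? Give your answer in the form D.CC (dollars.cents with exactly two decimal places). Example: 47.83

After 1 (withdraw($100)): balance=$1900.00 total_interest=$0.00
After 2 (month_end (apply 3% monthly interest)): balance=$1957.00 total_interest=$57.00
After 3 (year_end (apply 12% annual interest)): balance=$2191.84 total_interest=$291.84
After 4 (deposit($500)): balance=$2691.84 total_interest=$291.84
After 5 (month_end (apply 3% monthly interest)): balance=$2772.59 total_interest=$372.59
After 6 (year_end (apply 12% annual interest)): balance=$3105.30 total_interest=$705.30
After 7 (deposit($200)): balance=$3305.30 total_interest=$705.30

Answer: 705.30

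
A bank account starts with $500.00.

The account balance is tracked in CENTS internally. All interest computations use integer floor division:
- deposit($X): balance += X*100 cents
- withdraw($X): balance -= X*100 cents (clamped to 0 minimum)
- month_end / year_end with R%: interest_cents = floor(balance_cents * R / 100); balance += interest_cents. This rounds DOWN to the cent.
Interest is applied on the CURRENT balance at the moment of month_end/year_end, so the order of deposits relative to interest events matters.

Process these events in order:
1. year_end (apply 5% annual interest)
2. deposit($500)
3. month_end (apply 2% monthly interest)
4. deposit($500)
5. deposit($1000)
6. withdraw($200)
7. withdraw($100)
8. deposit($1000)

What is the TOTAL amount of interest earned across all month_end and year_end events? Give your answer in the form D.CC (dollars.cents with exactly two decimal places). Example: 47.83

Answer: 45.50

Derivation:
After 1 (year_end (apply 5% annual interest)): balance=$525.00 total_interest=$25.00
After 2 (deposit($500)): balance=$1025.00 total_interest=$25.00
After 3 (month_end (apply 2% monthly interest)): balance=$1045.50 total_interest=$45.50
After 4 (deposit($500)): balance=$1545.50 total_interest=$45.50
After 5 (deposit($1000)): balance=$2545.50 total_interest=$45.50
After 6 (withdraw($200)): balance=$2345.50 total_interest=$45.50
After 7 (withdraw($100)): balance=$2245.50 total_interest=$45.50
After 8 (deposit($1000)): balance=$3245.50 total_interest=$45.50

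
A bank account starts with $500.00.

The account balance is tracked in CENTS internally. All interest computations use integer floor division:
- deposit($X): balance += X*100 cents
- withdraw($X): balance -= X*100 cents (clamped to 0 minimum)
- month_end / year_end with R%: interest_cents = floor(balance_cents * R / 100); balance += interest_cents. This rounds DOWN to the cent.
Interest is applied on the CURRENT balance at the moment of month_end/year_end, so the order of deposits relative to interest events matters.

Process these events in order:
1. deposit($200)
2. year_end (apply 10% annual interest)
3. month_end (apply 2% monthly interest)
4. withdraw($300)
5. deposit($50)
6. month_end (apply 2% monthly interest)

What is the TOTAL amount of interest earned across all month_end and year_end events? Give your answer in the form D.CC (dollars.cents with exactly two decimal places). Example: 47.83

After 1 (deposit($200)): balance=$700.00 total_interest=$0.00
After 2 (year_end (apply 10% annual interest)): balance=$770.00 total_interest=$70.00
After 3 (month_end (apply 2% monthly interest)): balance=$785.40 total_interest=$85.40
After 4 (withdraw($300)): balance=$485.40 total_interest=$85.40
After 5 (deposit($50)): balance=$535.40 total_interest=$85.40
After 6 (month_end (apply 2% monthly interest)): balance=$546.10 total_interest=$96.10

Answer: 96.10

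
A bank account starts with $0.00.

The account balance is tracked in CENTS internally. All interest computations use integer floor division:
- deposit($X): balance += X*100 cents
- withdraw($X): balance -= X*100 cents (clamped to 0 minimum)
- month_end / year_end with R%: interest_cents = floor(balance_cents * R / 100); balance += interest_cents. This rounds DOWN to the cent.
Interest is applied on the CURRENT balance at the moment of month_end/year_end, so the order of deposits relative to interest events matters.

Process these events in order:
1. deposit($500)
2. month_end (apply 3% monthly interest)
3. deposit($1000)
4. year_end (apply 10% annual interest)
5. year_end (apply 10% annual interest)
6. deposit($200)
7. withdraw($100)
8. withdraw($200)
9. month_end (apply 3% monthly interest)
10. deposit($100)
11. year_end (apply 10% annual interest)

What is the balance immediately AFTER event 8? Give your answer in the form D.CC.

Answer: 1733.15

Derivation:
After 1 (deposit($500)): balance=$500.00 total_interest=$0.00
After 2 (month_end (apply 3% monthly interest)): balance=$515.00 total_interest=$15.00
After 3 (deposit($1000)): balance=$1515.00 total_interest=$15.00
After 4 (year_end (apply 10% annual interest)): balance=$1666.50 total_interest=$166.50
After 5 (year_end (apply 10% annual interest)): balance=$1833.15 total_interest=$333.15
After 6 (deposit($200)): balance=$2033.15 total_interest=$333.15
After 7 (withdraw($100)): balance=$1933.15 total_interest=$333.15
After 8 (withdraw($200)): balance=$1733.15 total_interest=$333.15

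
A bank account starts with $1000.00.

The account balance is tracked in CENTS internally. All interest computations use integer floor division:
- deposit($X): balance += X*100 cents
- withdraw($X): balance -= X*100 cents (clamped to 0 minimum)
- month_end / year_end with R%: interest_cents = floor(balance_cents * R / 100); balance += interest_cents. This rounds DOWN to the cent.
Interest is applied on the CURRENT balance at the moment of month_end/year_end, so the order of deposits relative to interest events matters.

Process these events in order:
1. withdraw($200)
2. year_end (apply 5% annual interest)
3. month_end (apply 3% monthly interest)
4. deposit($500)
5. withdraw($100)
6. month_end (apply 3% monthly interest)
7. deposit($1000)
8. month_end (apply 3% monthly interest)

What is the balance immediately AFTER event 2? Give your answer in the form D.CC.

Answer: 840.00

Derivation:
After 1 (withdraw($200)): balance=$800.00 total_interest=$0.00
After 2 (year_end (apply 5% annual interest)): balance=$840.00 total_interest=$40.00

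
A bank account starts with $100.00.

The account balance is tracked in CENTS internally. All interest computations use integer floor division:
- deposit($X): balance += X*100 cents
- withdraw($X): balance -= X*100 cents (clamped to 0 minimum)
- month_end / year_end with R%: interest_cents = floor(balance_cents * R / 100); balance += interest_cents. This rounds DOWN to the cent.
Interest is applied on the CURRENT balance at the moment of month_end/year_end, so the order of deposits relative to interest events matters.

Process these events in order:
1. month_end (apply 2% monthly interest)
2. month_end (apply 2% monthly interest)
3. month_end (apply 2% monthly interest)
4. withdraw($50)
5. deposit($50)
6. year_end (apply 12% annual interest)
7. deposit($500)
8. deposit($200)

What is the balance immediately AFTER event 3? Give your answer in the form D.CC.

After 1 (month_end (apply 2% monthly interest)): balance=$102.00 total_interest=$2.00
After 2 (month_end (apply 2% monthly interest)): balance=$104.04 total_interest=$4.04
After 3 (month_end (apply 2% monthly interest)): balance=$106.12 total_interest=$6.12

Answer: 106.12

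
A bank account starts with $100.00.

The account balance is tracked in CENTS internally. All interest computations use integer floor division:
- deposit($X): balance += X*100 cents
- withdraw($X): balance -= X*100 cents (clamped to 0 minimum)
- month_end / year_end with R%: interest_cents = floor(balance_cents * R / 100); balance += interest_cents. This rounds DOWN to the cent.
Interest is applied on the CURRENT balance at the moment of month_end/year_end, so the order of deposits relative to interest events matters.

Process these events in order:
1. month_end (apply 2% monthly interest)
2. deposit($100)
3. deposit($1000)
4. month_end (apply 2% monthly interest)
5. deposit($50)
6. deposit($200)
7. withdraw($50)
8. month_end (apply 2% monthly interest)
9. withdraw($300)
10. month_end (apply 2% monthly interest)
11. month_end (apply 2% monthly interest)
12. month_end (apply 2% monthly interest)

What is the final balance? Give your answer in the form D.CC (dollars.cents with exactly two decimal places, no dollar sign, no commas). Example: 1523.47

Answer: 1225.22

Derivation:
After 1 (month_end (apply 2% monthly interest)): balance=$102.00 total_interest=$2.00
After 2 (deposit($100)): balance=$202.00 total_interest=$2.00
After 3 (deposit($1000)): balance=$1202.00 total_interest=$2.00
After 4 (month_end (apply 2% monthly interest)): balance=$1226.04 total_interest=$26.04
After 5 (deposit($50)): balance=$1276.04 total_interest=$26.04
After 6 (deposit($200)): balance=$1476.04 total_interest=$26.04
After 7 (withdraw($50)): balance=$1426.04 total_interest=$26.04
After 8 (month_end (apply 2% monthly interest)): balance=$1454.56 total_interest=$54.56
After 9 (withdraw($300)): balance=$1154.56 total_interest=$54.56
After 10 (month_end (apply 2% monthly interest)): balance=$1177.65 total_interest=$77.65
After 11 (month_end (apply 2% monthly interest)): balance=$1201.20 total_interest=$101.20
After 12 (month_end (apply 2% monthly interest)): balance=$1225.22 total_interest=$125.22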